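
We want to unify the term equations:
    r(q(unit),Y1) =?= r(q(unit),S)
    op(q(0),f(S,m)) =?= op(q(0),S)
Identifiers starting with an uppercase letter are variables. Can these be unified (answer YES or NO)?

Decompose r/2: q(unit) =?= q(unit),  Y1 =?= S.
Delete trivial equation q(unit) =?= q(unit).
Bind Y1 := S; no other remaining equation mentions Y1.
Decompose op/2: q(0) =?= q(0),  f(S,m) =?= S.
Delete trivial equation q(0) =?= q(0).
Occurs check fails: S occurs in f(S,m); the equation S =?= f(S,m) has no finite solution.

NO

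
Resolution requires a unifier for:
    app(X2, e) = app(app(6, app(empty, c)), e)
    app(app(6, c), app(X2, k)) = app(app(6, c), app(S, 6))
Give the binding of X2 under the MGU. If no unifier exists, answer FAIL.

FAIL

Decompose app/2: X2 = app(6, app(empty, c)),  e = e.
Bind X2 := app(6, app(empty, c)); substituting into the one remaining equation that mentions X2 gives: app(app(6, c), app(app(6, app(empty, c)), k)) = app(app(6, c), app(S, 6)).
Delete trivial equation e = e.
Decompose app/2: app(6, c) = app(6, c),  app(app(6, app(empty, c)), k) = app(S, 6).
Delete trivial equation app(6, c) = app(6, c).
Decompose app/2: app(6, app(empty, c)) = S,  k = 6.
Bind S := app(6, app(empty, c)); no other remaining equation mentions S.
Clash: constants k and 6 differ; no unifier exists.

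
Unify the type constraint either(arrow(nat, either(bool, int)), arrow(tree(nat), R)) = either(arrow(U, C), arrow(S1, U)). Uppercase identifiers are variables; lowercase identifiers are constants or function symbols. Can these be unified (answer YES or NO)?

YES

Decompose either/2: arrow(nat, either(bool, int)) = arrow(U, C),  arrow(tree(nat), R) = arrow(S1, U).
Decompose arrow/2: nat = U,  either(bool, int) = C.
Bind U := nat; substituting into the one remaining equation that mentions U gives: arrow(tree(nat), R) = arrow(S1, nat).
Bind C := either(bool, int); no other remaining equation mentions C.
Decompose arrow/2: tree(nat) = S1,  R = nat.
Bind S1 := tree(nat); no other remaining equation mentions S1.
Bind R := nat.
No equations remain and no clash or occurs-check failure arose, so a unifier exists.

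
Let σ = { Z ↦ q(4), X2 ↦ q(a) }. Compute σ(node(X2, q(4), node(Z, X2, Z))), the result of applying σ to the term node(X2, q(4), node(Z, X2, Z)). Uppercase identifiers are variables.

node(q(a), q(4), node(q(4), q(a), q(4)))

Replace each occurrence of Z with q(4).
Replace each occurrence of X2 with q(a).
Result: node(q(a), q(4), node(q(4), q(a), q(4))).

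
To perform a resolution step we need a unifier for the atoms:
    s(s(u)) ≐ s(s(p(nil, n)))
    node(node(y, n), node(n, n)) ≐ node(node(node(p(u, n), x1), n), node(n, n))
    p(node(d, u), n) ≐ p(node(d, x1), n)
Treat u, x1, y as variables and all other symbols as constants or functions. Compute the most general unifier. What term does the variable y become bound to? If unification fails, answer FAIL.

Decompose s/1: s(u) ≐ s(p(nil, n)).
Decompose s/1: u ≐ p(nil, n).
Bind u := p(nil, n); substituting into the remaining equations gives: node(node(y, n), node(n, n)) ≐ node(node(node(p(p(nil, n), n), x1), n), node(n, n)),  p(node(d, p(nil, n)), n) ≐ p(node(d, x1), n).
Decompose node/2: node(y, n) ≐ node(node(p(p(nil, n), n), x1), n),  node(n, n) ≐ node(n, n).
Decompose node/2: y ≐ node(p(p(nil, n), n), x1),  n ≐ n.
Bind y := node(p(p(nil, n), n), x1); no other remaining equation mentions y.
Delete trivial equation n ≐ n.
Delete trivial equation node(n, n) ≐ node(n, n).
Decompose p/2: node(d, p(nil, n)) ≐ node(d, x1),  n ≐ n.
Decompose node/2: d ≐ d,  p(nil, n) ≐ x1.
Delete trivial equation d ≐ d.
Bind x1 := p(nil, n); no other remaining equation mentions x1. Substituting into the earlier binding gives y := node(p(p(nil, n), n), p(nil, n)).
Delete trivial equation n ≐ n.
MGU = { u ↦ p(nil, n), y ↦ node(p(p(nil, n), n), p(nil, n)), x1 ↦ p(nil, n) }, so y ↦ node(p(p(nil, n), n), p(nil, n)).

node(p(p(nil, n), n), p(nil, n))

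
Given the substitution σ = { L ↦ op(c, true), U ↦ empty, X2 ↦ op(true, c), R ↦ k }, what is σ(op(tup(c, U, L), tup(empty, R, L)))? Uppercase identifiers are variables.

op(tup(c, empty, op(c, true)), tup(empty, k, op(c, true)))

Replace each occurrence of L with op(c, true).
Replace each occurrence of U with empty.
Replace each occurrence of R with k.
Result: op(tup(c, empty, op(c, true)), tup(empty, k, op(c, true))).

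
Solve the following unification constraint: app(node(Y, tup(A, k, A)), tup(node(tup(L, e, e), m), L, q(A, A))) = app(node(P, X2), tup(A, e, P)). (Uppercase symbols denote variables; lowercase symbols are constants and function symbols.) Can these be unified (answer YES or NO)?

YES

Decompose app/2: node(Y, tup(A, k, A)) = node(P, X2),  tup(node(tup(L, e, e), m), L, q(A, A)) = tup(A, e, P).
Decompose node/2: Y = P,  tup(A, k, A) = X2.
Bind Y := P; no other remaining equation mentions Y.
Bind X2 := tup(A, k, A); no other remaining equation mentions X2.
Decompose tup/3: node(tup(L, e, e), m) = A,  L = e,  q(A, A) = P.
Bind A := node(tup(L, e, e), m); substituting into the one remaining equation that mentions A gives: q(node(tup(L, e, e), m), node(tup(L, e, e), m)) = P. Substituting into the earlier binding gives X2 := tup(node(tup(L, e, e), m), k, node(tup(L, e, e), m)).
Bind L := e; substituting into the remaining equation gives: q(node(tup(e, e, e), m), node(tup(e, e, e), m)) = P. Substituting into the earlier bindings gives X2 := tup(node(tup(e, e, e), m), k, node(tup(e, e, e), m)), A := node(tup(e, e, e), m).
Bind P := q(node(tup(e, e, e), m), node(tup(e, e, e), m)). Substituting into the earlier binding gives Y := q(node(tup(e, e, e), m), node(tup(e, e, e), m)).
No equations remain and no clash or occurs-check failure arose, so a unifier exists.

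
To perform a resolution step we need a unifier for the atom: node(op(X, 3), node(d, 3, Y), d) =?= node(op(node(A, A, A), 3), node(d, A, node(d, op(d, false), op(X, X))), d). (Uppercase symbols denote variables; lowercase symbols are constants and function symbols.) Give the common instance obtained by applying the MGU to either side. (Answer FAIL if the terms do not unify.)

node(op(node(3, 3, 3), 3), node(d, 3, node(d, op(d, false), op(node(3, 3, 3), node(3, 3, 3)))), d)

Decompose node/3: op(X, 3) =?= op(node(A, A, A), 3),  node(d, 3, Y) =?= node(d, A, node(d, op(d, false), op(X, X))),  d =?= d.
Decompose op/2: X =?= node(A, A, A),  3 =?= 3.
Bind X := node(A, A, A); substituting into the one remaining equation that mentions X gives: node(d, 3, Y) =?= node(d, A, node(d, op(d, false), op(node(A, A, A), node(A, A, A)))).
Delete trivial equation 3 =?= 3.
Decompose node/3: d =?= d,  3 =?= A,  Y =?= node(d, op(d, false), op(node(A, A, A), node(A, A, A))).
Delete trivial equation d =?= d.
Bind A := 3; substituting into the one remaining equation that mentions A gives: Y =?= node(d, op(d, false), op(node(3, 3, 3), node(3, 3, 3))). Substituting into the earlier binding gives X := node(3, 3, 3).
Bind Y := node(d, op(d, false), op(node(3, 3, 3), node(3, 3, 3))); no other remaining equation mentions Y.
Delete trivial equation d =?= d.
Applying the MGU to either side gives node(op(node(3, 3, 3), 3), node(d, 3, node(d, op(d, false), op(node(3, 3, 3), node(3, 3, 3)))), d).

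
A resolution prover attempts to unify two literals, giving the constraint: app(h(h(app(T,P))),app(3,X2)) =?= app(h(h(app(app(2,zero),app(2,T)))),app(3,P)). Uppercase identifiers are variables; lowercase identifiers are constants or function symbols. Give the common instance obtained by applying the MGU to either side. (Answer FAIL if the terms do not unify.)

Decompose app/2: h(h(app(T,P))) =?= h(h(app(app(2,zero),app(2,T)))),  app(3,X2) =?= app(3,P).
Decompose h/1: h(app(T,P)) =?= h(app(app(2,zero),app(2,T))).
Decompose h/1: app(T,P) =?= app(app(2,zero),app(2,T)).
Decompose app/2: T =?= app(2,zero),  P =?= app(2,T).
Bind T := app(2,zero); substituting into the one remaining equation that mentions T gives: P =?= app(2,app(2,zero)).
Bind P := app(2,app(2,zero)); substituting into the remaining equation gives: app(3,X2) =?= app(3,app(2,app(2,zero))).
Decompose app/2: 3 =?= 3,  X2 =?= app(2,app(2,zero)).
Delete trivial equation 3 =?= 3.
Bind X2 := app(2,app(2,zero)).
Applying the MGU to either side gives app(h(h(app(app(2,zero),app(2,app(2,zero))))),app(3,app(2,app(2,zero)))).

app(h(h(app(app(2,zero),app(2,app(2,zero))))),app(3,app(2,app(2,zero))))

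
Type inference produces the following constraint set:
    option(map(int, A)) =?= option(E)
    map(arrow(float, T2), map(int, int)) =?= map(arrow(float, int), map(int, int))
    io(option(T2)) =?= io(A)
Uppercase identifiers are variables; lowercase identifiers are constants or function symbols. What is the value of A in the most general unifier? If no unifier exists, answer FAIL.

Decompose option/1: map(int, A) =?= E.
Bind E := map(int, A); no other remaining equation mentions E.
Decompose map/2: arrow(float, T2) =?= arrow(float, int),  map(int, int) =?= map(int, int).
Decompose arrow/2: float =?= float,  T2 =?= int.
Delete trivial equation float =?= float.
Bind T2 := int; substituting into the one remaining equation that mentions T2 gives: io(option(int)) =?= io(A).
Delete trivial equation map(int, int) =?= map(int, int).
Decompose io/1: option(int) =?= A.
Bind A := option(int). Substituting into the earlier binding gives E := map(int, option(int)).
MGU = { E := map(int, option(int)), T2 := int, A := option(int) }, so A := option(int).

option(int)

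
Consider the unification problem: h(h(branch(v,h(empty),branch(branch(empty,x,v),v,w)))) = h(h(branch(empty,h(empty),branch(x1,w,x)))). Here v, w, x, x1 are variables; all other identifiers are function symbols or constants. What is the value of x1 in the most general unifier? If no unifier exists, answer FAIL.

Decompose h/1: h(branch(v,h(empty),branch(branch(empty,x,v),v,w))) = h(branch(empty,h(empty),branch(x1,w,x))).
Decompose h/1: branch(v,h(empty),branch(branch(empty,x,v),v,w)) = branch(empty,h(empty),branch(x1,w,x)).
Decompose branch/3: v = empty,  h(empty) = h(empty),  branch(branch(empty,x,v),v,w) = branch(x1,w,x).
Bind v := empty; substituting into the one remaining equation that mentions v gives: branch(branch(empty,x,empty),empty,w) = branch(x1,w,x).
Delete trivial equation h(empty) = h(empty).
Decompose branch/3: branch(empty,x,empty) = x1,  empty = w,  w = x.
Bind x1 := branch(empty,x,empty); no other remaining equation mentions x1.
Bind w := empty; substituting into the remaining equation gives: empty = x.
Bind x := empty. Substituting into the earlier binding gives x1 := branch(empty,empty,empty).
MGU = { v -> empty, x1 -> branch(empty,empty,empty), w -> empty, x -> empty }, so x1 -> branch(empty,empty,empty).

branch(empty,empty,empty)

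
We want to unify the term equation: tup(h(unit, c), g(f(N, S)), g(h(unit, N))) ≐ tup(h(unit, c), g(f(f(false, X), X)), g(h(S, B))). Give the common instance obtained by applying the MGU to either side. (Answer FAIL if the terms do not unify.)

Decompose tup/3: h(unit, c) ≐ h(unit, c),  g(f(N, S)) ≐ g(f(f(false, X), X)),  g(h(unit, N)) ≐ g(h(S, B)).
Delete trivial equation h(unit, c) ≐ h(unit, c).
Decompose g/1: f(N, S) ≐ f(f(false, X), X).
Decompose f/2: N ≐ f(false, X),  S ≐ X.
Bind N := f(false, X); substituting into the one remaining equation that mentions N gives: g(h(unit, f(false, X))) ≐ g(h(S, B)).
Bind S := X; substituting into the remaining equation gives: g(h(unit, f(false, X))) ≐ g(h(X, B)).
Decompose g/1: h(unit, f(false, X)) ≐ h(X, B).
Decompose h/2: unit ≐ X,  f(false, X) ≐ B.
Bind X := unit; substituting into the remaining equation gives: f(false, unit) ≐ B. Substituting into the earlier bindings gives N := f(false, unit), S := unit.
Bind B := f(false, unit).
Applying the MGU to either side gives tup(h(unit, c), g(f(f(false, unit), unit)), g(h(unit, f(false, unit)))).

tup(h(unit, c), g(f(f(false, unit), unit)), g(h(unit, f(false, unit))))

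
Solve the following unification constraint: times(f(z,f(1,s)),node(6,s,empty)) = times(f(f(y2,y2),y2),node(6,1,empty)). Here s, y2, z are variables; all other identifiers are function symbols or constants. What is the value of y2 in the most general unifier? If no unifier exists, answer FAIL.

Decompose times/2: f(z,f(1,s)) = f(f(y2,y2),y2),  node(6,s,empty) = node(6,1,empty).
Decompose f/2: z = f(y2,y2),  f(1,s) = y2.
Bind z := f(y2,y2); no other remaining equation mentions z.
Bind y2 := f(1,s); no other remaining equation mentions y2. Substituting into the earlier binding gives z := f(f(1,s),f(1,s)).
Decompose node/3: 6 = 6,  s = 1,  empty = empty.
Delete trivial equation 6 = 6.
Bind s := 1; no other remaining equation mentions s. Substituting into the earlier bindings gives z := f(f(1,1),f(1,1)), y2 := f(1,1).
Delete trivial equation empty = empty.
MGU = { z ↦ f(f(1,1),f(1,1)), y2 ↦ f(1,1), s ↦ 1 }, so y2 ↦ f(1,1).

f(1,1)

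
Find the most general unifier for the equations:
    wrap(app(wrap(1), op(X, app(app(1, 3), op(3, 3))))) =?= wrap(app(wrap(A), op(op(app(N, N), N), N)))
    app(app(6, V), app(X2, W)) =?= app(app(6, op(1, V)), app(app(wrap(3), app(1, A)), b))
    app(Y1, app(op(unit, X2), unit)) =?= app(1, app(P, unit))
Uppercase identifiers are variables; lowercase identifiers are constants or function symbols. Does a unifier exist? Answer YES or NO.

NO

Decompose wrap/1: app(wrap(1), op(X, app(app(1, 3), op(3, 3)))) =?= app(wrap(A), op(op(app(N, N), N), N)).
Decompose app/2: wrap(1) =?= wrap(A),  op(X, app(app(1, 3), op(3, 3))) =?= op(op(app(N, N), N), N).
Decompose wrap/1: 1 =?= A.
Bind A := 1; substituting into the one remaining equation that mentions A gives: app(app(6, V), app(X2, W)) =?= app(app(6, op(1, V)), app(app(wrap(3), app(1, 1)), b)).
Decompose op/2: X =?= op(app(N, N), N),  app(app(1, 3), op(3, 3)) =?= N.
Bind X := op(app(N, N), N); no other remaining equation mentions X.
Bind N := app(app(1, 3), op(3, 3)); no other remaining equation mentions N. Substituting into the earlier binding gives X := op(app(app(app(1, 3), op(3, 3)), app(app(1, 3), op(3, 3))), app(app(1, 3), op(3, 3))).
Decompose app/2: app(6, V) =?= app(6, op(1, V)),  app(X2, W) =?= app(app(wrap(3), app(1, 1)), b).
Decompose app/2: 6 =?= 6,  V =?= op(1, V).
Delete trivial equation 6 =?= 6.
Occurs check fails: V occurs in op(1, V); the equation V =?= op(1, V) has no finite solution.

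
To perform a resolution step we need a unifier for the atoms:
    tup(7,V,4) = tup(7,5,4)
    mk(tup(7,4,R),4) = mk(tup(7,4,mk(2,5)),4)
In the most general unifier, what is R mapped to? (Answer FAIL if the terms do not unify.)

Decompose tup/3: 7 = 7,  V = 5,  4 = 4.
Delete trivial equation 7 = 7.
Bind V := 5; no other remaining equation mentions V.
Delete trivial equation 4 = 4.
Decompose mk/2: tup(7,4,R) = tup(7,4,mk(2,5)),  4 = 4.
Decompose tup/3: 7 = 7,  4 = 4,  R = mk(2,5).
Delete trivial equation 7 = 7.
Delete trivial equation 4 = 4.
Bind R := mk(2,5); no other remaining equation mentions R.
Delete trivial equation 4 = 4.
MGU = { V -> 5, R -> mk(2,5) }, so R -> mk(2,5).

mk(2,5)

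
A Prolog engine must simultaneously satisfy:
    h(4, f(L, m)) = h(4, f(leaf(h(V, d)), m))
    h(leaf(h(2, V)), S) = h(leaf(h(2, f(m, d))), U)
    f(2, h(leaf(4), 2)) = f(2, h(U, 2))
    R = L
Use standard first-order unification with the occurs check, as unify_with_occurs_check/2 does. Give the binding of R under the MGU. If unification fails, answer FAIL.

leaf(h(f(m, d), d))

Decompose h/2: 4 = 4,  f(L, m) = f(leaf(h(V, d)), m).
Delete trivial equation 4 = 4.
Decompose f/2: L = leaf(h(V, d)),  m = m.
Bind L := leaf(h(V, d)); substituting into the one remaining equation that mentions L gives: R = leaf(h(V, d)).
Delete trivial equation m = m.
Decompose h/2: leaf(h(2, V)) = leaf(h(2, f(m, d))),  S = U.
Decompose leaf/1: h(2, V) = h(2, f(m, d)).
Decompose h/2: 2 = 2,  V = f(m, d).
Delete trivial equation 2 = 2.
Bind V := f(m, d); substituting into the one remaining equation that mentions V gives: R = leaf(h(f(m, d), d)). Substituting into the earlier binding gives L := leaf(h(f(m, d), d)).
Bind S := U; no other remaining equation mentions S.
Decompose f/2: 2 = 2,  h(leaf(4), 2) = h(U, 2).
Delete trivial equation 2 = 2.
Decompose h/2: leaf(4) = U,  2 = 2.
Bind U := leaf(4); no other remaining equation mentions U. Substituting into the earlier binding gives S := leaf(4).
Delete trivial equation 2 = 2.
Bind R := leaf(h(f(m, d), d)).
MGU = { L -> leaf(h(f(m, d), d)), V -> f(m, d), S -> leaf(4), U -> leaf(4), R -> leaf(h(f(m, d), d)) }, so R -> leaf(h(f(m, d), d)).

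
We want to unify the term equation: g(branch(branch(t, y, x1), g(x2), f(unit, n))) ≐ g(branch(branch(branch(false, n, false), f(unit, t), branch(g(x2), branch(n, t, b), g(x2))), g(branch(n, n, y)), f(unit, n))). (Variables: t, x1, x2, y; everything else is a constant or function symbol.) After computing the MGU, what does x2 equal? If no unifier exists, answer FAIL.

Decompose g/1: branch(branch(t, y, x1), g(x2), f(unit, n)) ≐ branch(branch(branch(false, n, false), f(unit, t), branch(g(x2), branch(n, t, b), g(x2))), g(branch(n, n, y)), f(unit, n)).
Decompose branch/3: branch(t, y, x1) ≐ branch(branch(false, n, false), f(unit, t), branch(g(x2), branch(n, t, b), g(x2))),  g(x2) ≐ g(branch(n, n, y)),  f(unit, n) ≐ f(unit, n).
Decompose branch/3: t ≐ branch(false, n, false),  y ≐ f(unit, t),  x1 ≐ branch(g(x2), branch(n, t, b), g(x2)).
Bind t := branch(false, n, false); substituting into the 2 remaining equations that mention t gives: y ≐ f(unit, branch(false, n, false)),  x1 ≐ branch(g(x2), branch(n, branch(false, n, false), b), g(x2)).
Bind y := f(unit, branch(false, n, false)); substituting into the one remaining equation that mentions y gives: g(x2) ≐ g(branch(n, n, f(unit, branch(false, n, false)))).
Bind x1 := branch(g(x2), branch(n, branch(false, n, false), b), g(x2)); no other remaining equation mentions x1.
Decompose g/1: x2 ≐ branch(n, n, f(unit, branch(false, n, false))).
Bind x2 := branch(n, n, f(unit, branch(false, n, false))); no other remaining equation mentions x2. Substituting into the earlier binding gives x1 := branch(g(branch(n, n, f(unit, branch(false, n, false)))), branch(n, branch(false, n, false), b), g(branch(n, n, f(unit, branch(false, n, false))))).
Delete trivial equation f(unit, n) ≐ f(unit, n).
MGU = { t -> branch(false, n, false), y -> f(unit, branch(false, n, false)), x1 -> branch(g(branch(n, n, f(unit, branch(false, n, false)))), branch(n, branch(false, n, false), b), g(branch(n, n, f(unit, branch(false, n, false))))), x2 -> branch(n, n, f(unit, branch(false, n, false))) }, so x2 -> branch(n, n, f(unit, branch(false, n, false))).

branch(n, n, f(unit, branch(false, n, false)))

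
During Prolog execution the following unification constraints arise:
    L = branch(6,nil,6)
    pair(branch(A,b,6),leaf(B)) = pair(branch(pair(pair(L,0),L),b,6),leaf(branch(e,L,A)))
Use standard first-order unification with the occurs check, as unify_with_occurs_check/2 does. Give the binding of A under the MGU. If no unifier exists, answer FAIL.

Bind L := branch(6,nil,6); substituting into the remaining equation gives: pair(branch(A,b,6),leaf(B)) = pair(branch(pair(pair(branch(6,nil,6),0),branch(6,nil,6)),b,6),leaf(branch(e,branch(6,nil,6),A))).
Decompose pair/2: branch(A,b,6) = branch(pair(pair(branch(6,nil,6),0),branch(6,nil,6)),b,6),  leaf(B) = leaf(branch(e,branch(6,nil,6),A)).
Decompose branch/3: A = pair(pair(branch(6,nil,6),0),branch(6,nil,6)),  b = b,  6 = 6.
Bind A := pair(pair(branch(6,nil,6),0),branch(6,nil,6)); substituting into the one remaining equation that mentions A gives: leaf(B) = leaf(branch(e,branch(6,nil,6),pair(pair(branch(6,nil,6),0),branch(6,nil,6)))).
Delete trivial equation b = b.
Delete trivial equation 6 = 6.
Decompose leaf/1: B = branch(e,branch(6,nil,6),pair(pair(branch(6,nil,6),0),branch(6,nil,6))).
Bind B := branch(e,branch(6,nil,6),pair(pair(branch(6,nil,6),0),branch(6,nil,6))).
MGU = { L -> branch(6,nil,6), A -> pair(pair(branch(6,nil,6),0),branch(6,nil,6)), B -> branch(e,branch(6,nil,6),pair(pair(branch(6,nil,6),0),branch(6,nil,6))) }, so A -> pair(pair(branch(6,nil,6),0),branch(6,nil,6)).

pair(pair(branch(6,nil,6),0),branch(6,nil,6))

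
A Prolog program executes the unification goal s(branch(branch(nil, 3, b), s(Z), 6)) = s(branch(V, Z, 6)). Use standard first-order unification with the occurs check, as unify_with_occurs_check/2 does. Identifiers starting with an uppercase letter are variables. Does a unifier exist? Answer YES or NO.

Decompose s/1: branch(branch(nil, 3, b), s(Z), 6) = branch(V, Z, 6).
Decompose branch/3: branch(nil, 3, b) = V,  s(Z) = Z,  6 = 6.
Bind V := branch(nil, 3, b); no other remaining equation mentions V.
Occurs check fails: Z occurs in s(Z); the equation Z = s(Z) has no finite solution.

NO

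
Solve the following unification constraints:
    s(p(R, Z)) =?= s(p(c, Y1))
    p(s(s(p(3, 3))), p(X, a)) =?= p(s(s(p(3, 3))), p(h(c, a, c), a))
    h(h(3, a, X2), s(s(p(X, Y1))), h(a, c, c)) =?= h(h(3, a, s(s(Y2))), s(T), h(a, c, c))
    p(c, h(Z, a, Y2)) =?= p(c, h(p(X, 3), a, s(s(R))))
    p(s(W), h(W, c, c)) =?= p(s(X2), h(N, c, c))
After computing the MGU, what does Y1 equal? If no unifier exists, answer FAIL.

p(h(c, a, c), 3)

Decompose s/1: p(R, Z) =?= p(c, Y1).
Decompose p/2: R =?= c,  Z =?= Y1.
Bind R := c; substituting into the one remaining equation that mentions R gives: p(c, h(Z, a, Y2)) =?= p(c, h(p(X, 3), a, s(s(c)))).
Bind Z := Y1; substituting into the one remaining equation that mentions Z gives: p(c, h(Y1, a, Y2)) =?= p(c, h(p(X, 3), a, s(s(c)))).
Decompose p/2: s(s(p(3, 3))) =?= s(s(p(3, 3))),  p(X, a) =?= p(h(c, a, c), a).
Delete trivial equation s(s(p(3, 3))) =?= s(s(p(3, 3))).
Decompose p/2: X =?= h(c, a, c),  a =?= a.
Bind X := h(c, a, c); substituting into the 2 remaining equations that mention X gives: h(h(3, a, X2), s(s(p(h(c, a, c), Y1))), h(a, c, c)) =?= h(h(3, a, s(s(Y2))), s(T), h(a, c, c)),  p(c, h(Y1, a, Y2)) =?= p(c, h(p(h(c, a, c), 3), a, s(s(c)))).
Delete trivial equation a =?= a.
Decompose h/3: h(3, a, X2) =?= h(3, a, s(s(Y2))),  s(s(p(h(c, a, c), Y1))) =?= s(T),  h(a, c, c) =?= h(a, c, c).
Decompose h/3: 3 =?= 3,  a =?= a,  X2 =?= s(s(Y2)).
Delete trivial equation 3 =?= 3.
Delete trivial equation a =?= a.
Bind X2 := s(s(Y2)); substituting into the one remaining equation that mentions X2 gives: p(s(W), h(W, c, c)) =?= p(s(s(s(Y2))), h(N, c, c)).
Decompose s/1: s(p(h(c, a, c), Y1)) =?= T.
Bind T := s(p(h(c, a, c), Y1)); no other remaining equation mentions T.
Delete trivial equation h(a, c, c) =?= h(a, c, c).
Decompose p/2: c =?= c,  h(Y1, a, Y2) =?= h(p(h(c, a, c), 3), a, s(s(c))).
Delete trivial equation c =?= c.
Decompose h/3: Y1 =?= p(h(c, a, c), 3),  a =?= a,  Y2 =?= s(s(c)).
Bind Y1 := p(h(c, a, c), 3); no other remaining equation mentions Y1. Substituting into the earlier bindings gives Z := p(h(c, a, c), 3), T := s(p(h(c, a, c), p(h(c, a, c), 3))).
Delete trivial equation a =?= a.
Bind Y2 := s(s(c)); substituting into the remaining equation gives: p(s(W), h(W, c, c)) =?= p(s(s(s(s(s(c))))), h(N, c, c)). Substituting into the earlier binding gives X2 := s(s(s(s(c)))).
Decompose p/2: s(W) =?= s(s(s(s(s(c))))),  h(W, c, c) =?= h(N, c, c).
Decompose s/1: W =?= s(s(s(s(c)))).
Bind W := s(s(s(s(c)))); substituting into the remaining equation gives: h(s(s(s(s(c)))), c, c) =?= h(N, c, c).
Decompose h/3: s(s(s(s(c)))) =?= N,  c =?= c,  c =?= c.
Bind N := s(s(s(s(c)))); no other remaining equation mentions N.
Delete trivial equation c =?= c.
Delete trivial equation c =?= c.
MGU = { R ↦ c, Z ↦ p(h(c, a, c), 3), X ↦ h(c, a, c), X2 ↦ s(s(s(s(c)))), T ↦ s(p(h(c, a, c), p(h(c, a, c), 3))), Y1 ↦ p(h(c, a, c), 3), Y2 ↦ s(s(c)), W ↦ s(s(s(s(c)))), N ↦ s(s(s(s(c)))) }, so Y1 ↦ p(h(c, a, c), 3).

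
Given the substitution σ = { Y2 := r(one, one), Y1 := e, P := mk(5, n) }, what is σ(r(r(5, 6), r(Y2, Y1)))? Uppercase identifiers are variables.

r(r(5, 6), r(r(one, one), e))

Replace each occurrence of Y2 with r(one, one).
Replace each occurrence of Y1 with e.
Result: r(r(5, 6), r(r(one, one), e)).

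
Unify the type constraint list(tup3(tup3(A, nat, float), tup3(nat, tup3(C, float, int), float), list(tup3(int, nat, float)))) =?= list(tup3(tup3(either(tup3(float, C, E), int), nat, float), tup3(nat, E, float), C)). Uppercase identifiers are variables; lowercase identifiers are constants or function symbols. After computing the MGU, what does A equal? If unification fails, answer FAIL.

Decompose list/1: tup3(tup3(A, nat, float), tup3(nat, tup3(C, float, int), float), list(tup3(int, nat, float))) =?= tup3(tup3(either(tup3(float, C, E), int), nat, float), tup3(nat, E, float), C).
Decompose tup3/3: tup3(A, nat, float) =?= tup3(either(tup3(float, C, E), int), nat, float),  tup3(nat, tup3(C, float, int), float) =?= tup3(nat, E, float),  list(tup3(int, nat, float)) =?= C.
Decompose tup3/3: A =?= either(tup3(float, C, E), int),  nat =?= nat,  float =?= float.
Bind A := either(tup3(float, C, E), int); no other remaining equation mentions A.
Delete trivial equation nat =?= nat.
Delete trivial equation float =?= float.
Decompose tup3/3: nat =?= nat,  tup3(C, float, int) =?= E,  float =?= float.
Delete trivial equation nat =?= nat.
Bind E := tup3(C, float, int); no other remaining equation mentions E. Substituting into the earlier binding gives A := either(tup3(float, C, tup3(C, float, int)), int).
Delete trivial equation float =?= float.
Bind C := list(tup3(int, nat, float)). Substituting into the earlier bindings gives A := either(tup3(float, list(tup3(int, nat, float)), tup3(list(tup3(int, nat, float)), float, int)), int), E := tup3(list(tup3(int, nat, float)), float, int).
MGU = { A -> either(tup3(float, list(tup3(int, nat, float)), tup3(list(tup3(int, nat, float)), float, int)), int), E -> tup3(list(tup3(int, nat, float)), float, int), C -> list(tup3(int, nat, float)) }, so A -> either(tup3(float, list(tup3(int, nat, float)), tup3(list(tup3(int, nat, float)), float, int)), int).

either(tup3(float, list(tup3(int, nat, float)), tup3(list(tup3(int, nat, float)), float, int)), int)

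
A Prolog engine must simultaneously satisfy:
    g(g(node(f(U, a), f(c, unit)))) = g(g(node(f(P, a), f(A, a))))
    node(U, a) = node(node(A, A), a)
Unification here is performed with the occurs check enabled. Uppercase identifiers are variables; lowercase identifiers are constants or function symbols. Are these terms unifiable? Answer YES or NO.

NO

Decompose g/1: g(node(f(U, a), f(c, unit))) = g(node(f(P, a), f(A, a))).
Decompose g/1: node(f(U, a), f(c, unit)) = node(f(P, a), f(A, a)).
Decompose node/2: f(U, a) = f(P, a),  f(c, unit) = f(A, a).
Decompose f/2: U = P,  a = a.
Bind U := P; substituting into the one remaining equation that mentions U gives: node(P, a) = node(node(A, A), a).
Delete trivial equation a = a.
Decompose f/2: c = A,  unit = a.
Bind A := c; substituting into the one remaining equation that mentions A gives: node(P, a) = node(node(c, c), a).
Clash: constants unit and a differ; no unifier exists.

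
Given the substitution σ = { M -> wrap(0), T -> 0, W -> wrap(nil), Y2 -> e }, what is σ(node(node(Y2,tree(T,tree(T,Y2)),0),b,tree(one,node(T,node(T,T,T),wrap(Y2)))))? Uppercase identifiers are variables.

Replace each occurrence of T with 0.
Replace each occurrence of Y2 with e.
Result: node(node(e,tree(0,tree(0,e)),0),b,tree(one,node(0,node(0,0,0),wrap(e)))).

node(node(e,tree(0,tree(0,e)),0),b,tree(one,node(0,node(0,0,0),wrap(e))))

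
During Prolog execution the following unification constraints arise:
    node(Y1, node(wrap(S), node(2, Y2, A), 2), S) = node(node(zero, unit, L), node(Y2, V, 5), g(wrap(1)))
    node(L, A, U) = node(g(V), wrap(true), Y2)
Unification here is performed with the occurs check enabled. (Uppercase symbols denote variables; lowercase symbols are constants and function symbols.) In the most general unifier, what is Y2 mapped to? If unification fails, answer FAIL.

FAIL

Decompose node/3: Y1 = node(zero, unit, L),  node(wrap(S), node(2, Y2, A), 2) = node(Y2, V, 5),  S = g(wrap(1)).
Bind Y1 := node(zero, unit, L); no other remaining equation mentions Y1.
Decompose node/3: wrap(S) = Y2,  node(2, Y2, A) = V,  2 = 5.
Bind Y2 := wrap(S); substituting into the 2 remaining equations that mention Y2 gives: node(2, wrap(S), A) = V,  node(L, A, U) = node(g(V), wrap(true), wrap(S)).
Bind V := node(2, wrap(S), A); substituting into the one remaining equation that mentions V gives: node(L, A, U) = node(g(node(2, wrap(S), A)), wrap(true), wrap(S)).
Clash: constants 2 and 5 differ; no unifier exists.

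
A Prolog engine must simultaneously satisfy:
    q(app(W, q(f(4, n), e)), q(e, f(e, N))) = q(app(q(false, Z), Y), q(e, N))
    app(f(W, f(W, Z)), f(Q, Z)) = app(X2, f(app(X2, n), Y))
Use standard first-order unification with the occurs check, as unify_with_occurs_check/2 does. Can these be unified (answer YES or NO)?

Decompose q/2: app(W, q(f(4, n), e)) = app(q(false, Z), Y),  q(e, f(e, N)) = q(e, N).
Decompose app/2: W = q(false, Z),  q(f(4, n), e) = Y.
Bind W := q(false, Z); substituting into the one remaining equation that mentions W gives: app(f(q(false, Z), f(q(false, Z), Z)), f(Q, Z)) = app(X2, f(app(X2, n), Y)).
Bind Y := q(f(4, n), e); substituting into the one remaining equation that mentions Y gives: app(f(q(false, Z), f(q(false, Z), Z)), f(Q, Z)) = app(X2, f(app(X2, n), q(f(4, n), e))).
Decompose q/2: e = e,  f(e, N) = N.
Delete trivial equation e = e.
Occurs check fails: N occurs in f(e, N); the equation N = f(e, N) has no finite solution.

NO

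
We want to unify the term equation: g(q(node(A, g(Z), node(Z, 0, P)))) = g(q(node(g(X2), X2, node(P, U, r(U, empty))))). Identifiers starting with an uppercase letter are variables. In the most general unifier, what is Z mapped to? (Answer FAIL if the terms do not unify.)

r(0, empty)

Decompose g/1: q(node(A, g(Z), node(Z, 0, P))) = q(node(g(X2), X2, node(P, U, r(U, empty)))).
Decompose q/1: node(A, g(Z), node(Z, 0, P)) = node(g(X2), X2, node(P, U, r(U, empty))).
Decompose node/3: A = g(X2),  g(Z) = X2,  node(Z, 0, P) = node(P, U, r(U, empty)).
Bind A := g(X2); no other remaining equation mentions A.
Bind X2 := g(Z); no other remaining equation mentions X2. Substituting into the earlier binding gives A := g(g(Z)).
Decompose node/3: Z = P,  0 = U,  P = r(U, empty).
Bind Z := P; no other remaining equation mentions Z. Substituting into the earlier bindings gives A := g(g(P)), X2 := g(P).
Bind U := 0; substituting into the remaining equation gives: P = r(0, empty).
Bind P := r(0, empty). Substituting into the earlier bindings gives A := g(g(r(0, empty))), X2 := g(r(0, empty)), Z := r(0, empty).
MGU = { A ↦ g(g(r(0, empty))), X2 ↦ g(r(0, empty)), Z ↦ r(0, empty), U ↦ 0, P ↦ r(0, empty) }, so Z ↦ r(0, empty).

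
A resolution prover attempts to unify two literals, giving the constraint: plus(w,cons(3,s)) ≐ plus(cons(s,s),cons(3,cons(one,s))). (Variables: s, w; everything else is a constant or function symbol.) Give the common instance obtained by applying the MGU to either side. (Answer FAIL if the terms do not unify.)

Decompose plus/2: w ≐ cons(s,s),  cons(3,s) ≐ cons(3,cons(one,s)).
Bind w := cons(s,s); no other remaining equation mentions w.
Decompose cons/2: 3 ≐ 3,  s ≐ cons(one,s).
Delete trivial equation 3 ≐ 3.
Occurs check fails: s occurs in cons(one,s); the equation s ≐ cons(one,s) has no finite solution.

FAIL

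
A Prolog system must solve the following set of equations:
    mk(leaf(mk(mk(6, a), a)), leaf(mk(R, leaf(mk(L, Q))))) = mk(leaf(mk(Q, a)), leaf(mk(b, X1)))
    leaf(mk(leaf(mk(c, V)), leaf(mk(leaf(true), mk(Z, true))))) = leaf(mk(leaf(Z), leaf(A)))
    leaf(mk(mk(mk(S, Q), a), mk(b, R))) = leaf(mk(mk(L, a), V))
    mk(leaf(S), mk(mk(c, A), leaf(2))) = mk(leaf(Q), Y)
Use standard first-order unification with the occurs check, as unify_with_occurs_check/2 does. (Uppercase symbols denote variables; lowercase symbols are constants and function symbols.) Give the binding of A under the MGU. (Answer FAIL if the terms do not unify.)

Decompose mk/2: leaf(mk(mk(6, a), a)) = leaf(mk(Q, a)),  leaf(mk(R, leaf(mk(L, Q)))) = leaf(mk(b, X1)).
Decompose leaf/1: mk(mk(6, a), a) = mk(Q, a).
Decompose mk/2: mk(6, a) = Q,  a = a.
Bind Q := mk(6, a); substituting into the 3 remaining equations that mention Q gives: leaf(mk(R, leaf(mk(L, mk(6, a))))) = leaf(mk(b, X1)),  leaf(mk(mk(mk(S, mk(6, a)), a), mk(b, R))) = leaf(mk(mk(L, a), V)),  mk(leaf(S), mk(mk(c, A), leaf(2))) = mk(leaf(mk(6, a)), Y).
Delete trivial equation a = a.
Decompose leaf/1: mk(R, leaf(mk(L, mk(6, a)))) = mk(b, X1).
Decompose mk/2: R = b,  leaf(mk(L, mk(6, a))) = X1.
Bind R := b; substituting into the one remaining equation that mentions R gives: leaf(mk(mk(mk(S, mk(6, a)), a), mk(b, b))) = leaf(mk(mk(L, a), V)).
Bind X1 := leaf(mk(L, mk(6, a))); no other remaining equation mentions X1.
Decompose leaf/1: mk(leaf(mk(c, V)), leaf(mk(leaf(true), mk(Z, true)))) = mk(leaf(Z), leaf(A)).
Decompose mk/2: leaf(mk(c, V)) = leaf(Z),  leaf(mk(leaf(true), mk(Z, true))) = leaf(A).
Decompose leaf/1: mk(c, V) = Z.
Bind Z := mk(c, V); substituting into the one remaining equation that mentions Z gives: leaf(mk(leaf(true), mk(mk(c, V), true))) = leaf(A).
Decompose leaf/1: mk(leaf(true), mk(mk(c, V), true)) = A.
Bind A := mk(leaf(true), mk(mk(c, V), true)); substituting into the one remaining equation that mentions A gives: mk(leaf(S), mk(mk(c, mk(leaf(true), mk(mk(c, V), true))), leaf(2))) = mk(leaf(mk(6, a)), Y).
Decompose leaf/1: mk(mk(mk(S, mk(6, a)), a), mk(b, b)) = mk(mk(L, a), V).
Decompose mk/2: mk(mk(S, mk(6, a)), a) = mk(L, a),  mk(b, b) = V.
Decompose mk/2: mk(S, mk(6, a)) = L,  a = a.
Bind L := mk(S, mk(6, a)); no other remaining equation mentions L. Substituting into the earlier binding gives X1 := leaf(mk(mk(S, mk(6, a)), mk(6, a))).
Delete trivial equation a = a.
Bind V := mk(b, b); substituting into the remaining equation gives: mk(leaf(S), mk(mk(c, mk(leaf(true), mk(mk(c, mk(b, b)), true))), leaf(2))) = mk(leaf(mk(6, a)), Y). Substituting into the earlier bindings gives Z := mk(c, mk(b, b)), A := mk(leaf(true), mk(mk(c, mk(b, b)), true)).
Decompose mk/2: leaf(S) = leaf(mk(6, a)),  mk(mk(c, mk(leaf(true), mk(mk(c, mk(b, b)), true))), leaf(2)) = Y.
Decompose leaf/1: S = mk(6, a).
Bind S := mk(6, a); no other remaining equation mentions S. Substituting into the earlier bindings gives X1 := leaf(mk(mk(mk(6, a), mk(6, a)), mk(6, a))), L := mk(mk(6, a), mk(6, a)).
Bind Y := mk(mk(c, mk(leaf(true), mk(mk(c, mk(b, b)), true))), leaf(2)).
MGU = { Q = mk(6, a), R = b, X1 = leaf(mk(mk(mk(6, a), mk(6, a)), mk(6, a))), Z = mk(c, mk(b, b)), A = mk(leaf(true), mk(mk(c, mk(b, b)), true)), L = mk(mk(6, a), mk(6, a)), V = mk(b, b), S = mk(6, a), Y = mk(mk(c, mk(leaf(true), mk(mk(c, mk(b, b)), true))), leaf(2)) }, so A = mk(leaf(true), mk(mk(c, mk(b, b)), true)).

mk(leaf(true), mk(mk(c, mk(b, b)), true))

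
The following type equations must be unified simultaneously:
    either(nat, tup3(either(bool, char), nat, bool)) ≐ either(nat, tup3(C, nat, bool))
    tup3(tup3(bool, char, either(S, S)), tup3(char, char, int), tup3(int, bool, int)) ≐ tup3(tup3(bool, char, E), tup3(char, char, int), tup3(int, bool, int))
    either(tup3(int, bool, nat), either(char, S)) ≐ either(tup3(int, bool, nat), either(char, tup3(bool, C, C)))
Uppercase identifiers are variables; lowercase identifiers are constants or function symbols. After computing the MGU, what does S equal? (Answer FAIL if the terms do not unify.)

Decompose either/2: nat ≐ nat,  tup3(either(bool, char), nat, bool) ≐ tup3(C, nat, bool).
Delete trivial equation nat ≐ nat.
Decompose tup3/3: either(bool, char) ≐ C,  nat ≐ nat,  bool ≐ bool.
Bind C := either(bool, char); substituting into the one remaining equation that mentions C gives: either(tup3(int, bool, nat), either(char, S)) ≐ either(tup3(int, bool, nat), either(char, tup3(bool, either(bool, char), either(bool, char)))).
Delete trivial equation nat ≐ nat.
Delete trivial equation bool ≐ bool.
Decompose tup3/3: tup3(bool, char, either(S, S)) ≐ tup3(bool, char, E),  tup3(char, char, int) ≐ tup3(char, char, int),  tup3(int, bool, int) ≐ tup3(int, bool, int).
Decompose tup3/3: bool ≐ bool,  char ≐ char,  either(S, S) ≐ E.
Delete trivial equation bool ≐ bool.
Delete trivial equation char ≐ char.
Bind E := either(S, S); no other remaining equation mentions E.
Delete trivial equation tup3(char, char, int) ≐ tup3(char, char, int).
Delete trivial equation tup3(int, bool, int) ≐ tup3(int, bool, int).
Decompose either/2: tup3(int, bool, nat) ≐ tup3(int, bool, nat),  either(char, S) ≐ either(char, tup3(bool, either(bool, char), either(bool, char))).
Delete trivial equation tup3(int, bool, nat) ≐ tup3(int, bool, nat).
Decompose either/2: char ≐ char,  S ≐ tup3(bool, either(bool, char), either(bool, char)).
Delete trivial equation char ≐ char.
Bind S := tup3(bool, either(bool, char), either(bool, char)). Substituting into the earlier binding gives E := either(tup3(bool, either(bool, char), either(bool, char)), tup3(bool, either(bool, char), either(bool, char))).
MGU = { C ↦ either(bool, char), E ↦ either(tup3(bool, either(bool, char), either(bool, char)), tup3(bool, either(bool, char), either(bool, char))), S ↦ tup3(bool, either(bool, char), either(bool, char)) }, so S ↦ tup3(bool, either(bool, char), either(bool, char)).

tup3(bool, either(bool, char), either(bool, char))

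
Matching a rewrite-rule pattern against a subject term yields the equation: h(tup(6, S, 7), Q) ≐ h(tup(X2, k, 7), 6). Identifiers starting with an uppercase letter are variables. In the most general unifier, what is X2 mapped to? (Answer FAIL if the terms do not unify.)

6

Decompose h/2: tup(6, S, 7) ≐ tup(X2, k, 7),  Q ≐ 6.
Decompose tup/3: 6 ≐ X2,  S ≐ k,  7 ≐ 7.
Bind X2 := 6; no other remaining equation mentions X2.
Bind S := k; no other remaining equation mentions S.
Delete trivial equation 7 ≐ 7.
Bind Q := 6.
MGU = { X2 -> 6, S -> k, Q -> 6 }, so X2 -> 6.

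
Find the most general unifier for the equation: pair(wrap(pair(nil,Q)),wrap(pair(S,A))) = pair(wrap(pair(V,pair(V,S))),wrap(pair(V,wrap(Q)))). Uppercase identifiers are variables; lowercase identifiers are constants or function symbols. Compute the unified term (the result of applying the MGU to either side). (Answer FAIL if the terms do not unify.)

Decompose pair/2: wrap(pair(nil,Q)) = wrap(pair(V,pair(V,S))),  wrap(pair(S,A)) = wrap(pair(V,wrap(Q))).
Decompose wrap/1: pair(nil,Q) = pair(V,pair(V,S)).
Decompose pair/2: nil = V,  Q = pair(V,S).
Bind V := nil; substituting into the remaining equations gives: Q = pair(nil,S),  wrap(pair(S,A)) = wrap(pair(nil,wrap(Q))).
Bind Q := pair(nil,S); substituting into the remaining equation gives: wrap(pair(S,A)) = wrap(pair(nil,wrap(pair(nil,S)))).
Decompose wrap/1: pair(S,A) = pair(nil,wrap(pair(nil,S))).
Decompose pair/2: S = nil,  A = wrap(pair(nil,S)).
Bind S := nil; substituting into the remaining equation gives: A = wrap(pair(nil,nil)). Substituting into the earlier binding gives Q := pair(nil,nil).
Bind A := wrap(pair(nil,nil)).
Applying the MGU to either side gives pair(wrap(pair(nil,pair(nil,nil))),wrap(pair(nil,wrap(pair(nil,nil))))).

pair(wrap(pair(nil,pair(nil,nil))),wrap(pair(nil,wrap(pair(nil,nil)))))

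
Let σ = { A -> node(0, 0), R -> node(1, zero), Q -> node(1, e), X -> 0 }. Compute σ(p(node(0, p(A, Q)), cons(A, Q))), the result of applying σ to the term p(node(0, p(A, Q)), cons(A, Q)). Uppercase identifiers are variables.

p(node(0, p(node(0, 0), node(1, e))), cons(node(0, 0), node(1, e)))

Replace each occurrence of A with node(0, 0).
Replace each occurrence of Q with node(1, e).
Result: p(node(0, p(node(0, 0), node(1, e))), cons(node(0, 0), node(1, e))).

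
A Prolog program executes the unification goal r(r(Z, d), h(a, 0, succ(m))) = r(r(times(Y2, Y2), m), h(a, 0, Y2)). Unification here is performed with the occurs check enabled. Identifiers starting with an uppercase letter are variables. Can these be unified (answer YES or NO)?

NO

Decompose r/2: r(Z, d) = r(times(Y2, Y2), m),  h(a, 0, succ(m)) = h(a, 0, Y2).
Decompose r/2: Z = times(Y2, Y2),  d = m.
Bind Z := times(Y2, Y2); no other remaining equation mentions Z.
Clash: constants d and m differ; no unifier exists.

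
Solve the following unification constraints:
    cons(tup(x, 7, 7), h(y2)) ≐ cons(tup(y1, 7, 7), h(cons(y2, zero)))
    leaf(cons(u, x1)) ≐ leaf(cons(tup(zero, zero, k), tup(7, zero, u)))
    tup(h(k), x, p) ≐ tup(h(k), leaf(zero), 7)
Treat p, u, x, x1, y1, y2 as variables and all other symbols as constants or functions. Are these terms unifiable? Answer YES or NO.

NO

Decompose cons/2: tup(x, 7, 7) ≐ tup(y1, 7, 7),  h(y2) ≐ h(cons(y2, zero)).
Decompose tup/3: x ≐ y1,  7 ≐ 7,  7 ≐ 7.
Bind x := y1; substituting into the one remaining equation that mentions x gives: tup(h(k), y1, p) ≐ tup(h(k), leaf(zero), 7).
Delete trivial equation 7 ≐ 7.
Delete trivial equation 7 ≐ 7.
Decompose h/1: y2 ≐ cons(y2, zero).
Occurs check fails: y2 occurs in cons(y2, zero); the equation y2 ≐ cons(y2, zero) has no finite solution.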